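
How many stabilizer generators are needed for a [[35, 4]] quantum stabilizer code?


For an [[n,k]] stabilizer code:
Number of stabilizer generators = n - k
= 35 - 4
= 31

31


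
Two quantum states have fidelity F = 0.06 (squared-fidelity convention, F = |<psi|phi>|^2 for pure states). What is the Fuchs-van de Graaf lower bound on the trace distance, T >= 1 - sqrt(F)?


Fuchs-van de Graaf (squared-fidelity convention): 1 - sqrt(F) <= T <= sqrt(1 - F).
Lower bound: T >= 1 - sqrt(F)
sqrt(F) = sqrt(0.06) = 0.2449
T >= 1 - 0.2449
T >= 0.7551

0.7551


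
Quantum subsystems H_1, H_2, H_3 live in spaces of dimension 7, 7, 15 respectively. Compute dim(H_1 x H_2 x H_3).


dim(H_1 x H_2 x H_3) = 7 * 7 * 15
= 49 * 15
= 735

735


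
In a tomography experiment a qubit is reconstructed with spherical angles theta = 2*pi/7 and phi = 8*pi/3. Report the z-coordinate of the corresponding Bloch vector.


theta = 0.8976, phi = 8.3776
r_z = cos(theta) = 0.6235

0.6235


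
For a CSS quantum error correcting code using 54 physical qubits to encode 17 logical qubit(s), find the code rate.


Code rate R = k/n
= 17/54
= 0.3148

0.3148


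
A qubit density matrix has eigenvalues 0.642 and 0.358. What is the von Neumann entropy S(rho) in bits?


S = -p*log2(p) - (1-p)*log2(1-p)
p = 0.6420, 1-p = 0.3580
= -0.6420 * log2(0.6420) - 0.3580 * log2(0.3580)
= -(-0.4105) - (-0.5305)
= 0.9410

0.9410


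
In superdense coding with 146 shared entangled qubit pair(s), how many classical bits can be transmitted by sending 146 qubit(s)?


Superdense coding allows 2 classical bits per shared entangled pair.
146 pair(s) -> 2 * 146 = 292 classical bits

292


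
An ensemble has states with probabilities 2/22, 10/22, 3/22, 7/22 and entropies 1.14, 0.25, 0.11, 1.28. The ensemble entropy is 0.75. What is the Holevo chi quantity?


chi = S(rho) - sum_i p_i * S(rho_i)
Weighted entropy = 2/22 * 1.14 + 10/22 * 0.25 + 3/22 * 0.11 + 7/22 * 1.28
= 0.6395
chi = 0.75 - 0.6395
= 0.1105

0.1105


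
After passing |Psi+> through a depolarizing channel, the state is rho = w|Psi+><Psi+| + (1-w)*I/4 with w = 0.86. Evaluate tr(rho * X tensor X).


|Psi+> = (|01> + |10>)/sqrt(2)
For the pure Bell state, <X_A X_B> = +1 (Bell-state Pauli correlator).
The maximally-mixed part I/4 has tr(I/4 * P tensor P) = 0 for any traceless Pauli P.
So <X_A X_B>_rho = w * (+1) + (1 - w) * 0
= 0.86 * (+1)
= 0.8600

0.8600


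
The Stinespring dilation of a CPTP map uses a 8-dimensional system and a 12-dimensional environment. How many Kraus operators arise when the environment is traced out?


Tracing out the environment in an orthonormal basis {|i>_E} gives Kraus operators K_i = <i|_E U |0>_E.
Number of Kraus operators = dim(H_env) = d_env
= 12

12


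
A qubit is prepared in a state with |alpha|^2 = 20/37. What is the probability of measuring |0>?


|alpha|^2 = 20/37 = 0.5405
|beta|^2 = 1 - 20/37 = 17/37 = 0.4595
P(|0>) = |alpha|^2 = 0.5405

0.5405


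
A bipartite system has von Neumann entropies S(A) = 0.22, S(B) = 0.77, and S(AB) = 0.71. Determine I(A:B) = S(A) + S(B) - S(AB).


I(A:B) = S(A) + S(B) - S(AB)
= 0.22 + 0.77 - 0.71
= 0.2800

0.2800


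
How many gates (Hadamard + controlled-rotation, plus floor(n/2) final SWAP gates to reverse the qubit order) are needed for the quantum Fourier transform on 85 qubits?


Hadamard gates: 85
Controlled rotations: n*(n-1)/2 = 85*84/2 = 3570
SWAP gates: floor(n/2) = floor(85/2) = 42
Total = 85 + 3570 + 42
= 3697

3697


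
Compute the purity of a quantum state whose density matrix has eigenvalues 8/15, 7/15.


tr(rho^2) = sum of eigenvalues squared
= (8/15)^2 + (7/15)^2
= (64 + 49) / 225
= 113/225
= 0.5022

0.5022


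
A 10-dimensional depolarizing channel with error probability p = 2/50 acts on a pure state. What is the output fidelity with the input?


F = (1-p) + p/d
= (1 - 0.0400) + 0.0400/10
= 0.9600 + 0.0040
= 0.9640

0.9640


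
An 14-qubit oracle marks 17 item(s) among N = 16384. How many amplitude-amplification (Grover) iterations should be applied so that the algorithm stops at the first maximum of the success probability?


After j Grover iterations the success probability is P(j) = sin^2((2j+1)*theta), where sin(theta) = sqrt(k/N).
N = 2^14 = 16384, k = 17
sin(theta) = sqrt(k/N) = 0.0322117627
theta = arcsin(sqrt(k/N)) = 0.03221733578 rad
P(j) reaches its first maximum when (2j+1)*theta is as close as possible to pi/2, i.e. j = round(pi/(4*theta) - 1/2).
pi/(4*theta) - 1/2 = 23.8781
(For comparison, the common estimate pi/4 * sqrt(N/k) = 24.3823; the exact maximiser is used here.)
Optimal iterations = 24

24


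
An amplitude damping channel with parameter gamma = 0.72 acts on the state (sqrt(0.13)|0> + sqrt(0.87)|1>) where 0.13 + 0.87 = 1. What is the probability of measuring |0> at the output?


For amplitude damping with parameter gamma on state sqrt(a)|0> + sqrt(b)|1>:
alpha^2 = 0.13, beta^2 = 0.87
P(|0>) = alpha^2 + gamma * beta^2
= 0.13 + 0.72 * 0.87
= 0.13 + 0.6264
= 0.7564

0.7564


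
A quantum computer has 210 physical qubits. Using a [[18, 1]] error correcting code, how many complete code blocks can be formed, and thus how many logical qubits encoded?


Each code block uses 18 physical qubits for 1 logical qubit(s).
Number of complete blocks = floor(210 / 18) = 11
Logical qubits = 11 * 1
= 11

11


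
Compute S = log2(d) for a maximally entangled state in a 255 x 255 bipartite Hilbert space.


For a maximally entangled state in d x d:
S = log2(d) = log2(255)
= 7.9944

7.9944


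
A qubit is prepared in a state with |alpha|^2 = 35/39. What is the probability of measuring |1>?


|alpha|^2 = 35/39 = 0.8974
|beta|^2 = 1 - 35/39 = 4/39 = 0.1026
P(|1>) = |beta|^2 = 0.1026

0.1026


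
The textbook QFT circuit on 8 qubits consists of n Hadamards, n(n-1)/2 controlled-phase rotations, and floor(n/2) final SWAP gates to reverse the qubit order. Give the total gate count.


Hadamard gates: 8
Controlled rotations: n*(n-1)/2 = 8*7/2 = 28
SWAP gates: floor(n/2) = floor(8/2) = 4
Total = 8 + 28 + 4
= 40

40


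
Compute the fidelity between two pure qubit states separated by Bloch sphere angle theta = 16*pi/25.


For states separated by angle theta on Bloch sphere:
F = cos^2(theta/2)
theta = 16*pi/25 = 2.0106
theta/2 = 1.0053
cos(theta/2) = 0.5358
F = 0.2871

0.2871


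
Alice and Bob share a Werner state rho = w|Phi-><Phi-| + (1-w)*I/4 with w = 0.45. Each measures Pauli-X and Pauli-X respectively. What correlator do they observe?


|Phi-> = (|00> - |11>)/sqrt(2)
For the pure Bell state, <X_A X_B> = -1 (Bell-state Pauli correlator).
The maximally-mixed part I/4 has tr(I/4 * P tensor P) = 0 for any traceless Pauli P.
So <X_A X_B>_rho = w * (-1) + (1 - w) * 0
= 0.45 * (-1)
= -0.4500

-0.4500


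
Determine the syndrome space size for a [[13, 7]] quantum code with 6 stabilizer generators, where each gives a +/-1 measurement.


Each stabilizer generator gives a binary (+1 or -1) measurement outcome.
With 6 independent generators:
Total syndromes = 2^6
= 64

64


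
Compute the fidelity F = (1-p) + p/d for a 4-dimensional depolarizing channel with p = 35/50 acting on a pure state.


F = (1-p) + p/d
= (1 - 0.7000) + 0.7000/4
= 0.3000 + 0.1750
= 0.4750

0.4750


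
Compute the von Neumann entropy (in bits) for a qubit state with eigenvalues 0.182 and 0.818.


S = -p*log2(p) - (1-p)*log2(1-p)
p = 0.1820, 1-p = 0.8180
= -0.1820 * log2(0.1820) - 0.8180 * log2(0.8180)
= -(-0.4474) - (-0.2371)
= 0.6844

0.6844


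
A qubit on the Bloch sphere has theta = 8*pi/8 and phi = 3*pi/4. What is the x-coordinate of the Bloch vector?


theta = 3.1416, phi = 2.3562
r_x = sin(theta)*cos(phi) = 0.0000 * -0.7071
r_x = 0.0000

0.0000


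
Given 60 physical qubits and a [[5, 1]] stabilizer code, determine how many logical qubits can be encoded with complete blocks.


Each code block uses 5 physical qubits for 1 logical qubit(s).
Number of complete blocks = floor(60 / 5) = 12
Logical qubits = 12 * 1
= 12

12


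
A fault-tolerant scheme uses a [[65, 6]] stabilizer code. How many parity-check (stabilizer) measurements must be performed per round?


For an [[n,k]] stabilizer code:
Number of stabilizer generators = n - k
= 65 - 6
= 59

59


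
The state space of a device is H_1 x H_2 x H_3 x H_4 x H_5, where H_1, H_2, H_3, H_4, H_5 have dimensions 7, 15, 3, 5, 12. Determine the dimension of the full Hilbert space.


dim(H_1 x H_2 x H_3 x H_4 x H_5) = 7 * 15 * 3 * 5 * 12
= 105 * 3 * 5 * 12
= 315 * 5 * 12
= 1575 * 12
= 18900

18900


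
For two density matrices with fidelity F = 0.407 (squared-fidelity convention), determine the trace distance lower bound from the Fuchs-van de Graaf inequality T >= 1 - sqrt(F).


Fuchs-van de Graaf (squared-fidelity convention): 1 - sqrt(F) <= T <= sqrt(1 - F).
Lower bound: T >= 1 - sqrt(F)
sqrt(F) = sqrt(0.407) = 0.6380
T >= 1 - 0.6380
T >= 0.3620

0.3620


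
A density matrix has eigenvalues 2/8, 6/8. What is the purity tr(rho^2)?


tr(rho^2) = sum of eigenvalues squared
= (2/8)^2 + (6/8)^2
= (4 + 36) / 64
= 40/64
= 0.6250

0.6250


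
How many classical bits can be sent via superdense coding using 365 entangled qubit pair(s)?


Superdense coding allows 2 classical bits per shared entangled pair.
365 pair(s) -> 2 * 365 = 730 classical bits

730


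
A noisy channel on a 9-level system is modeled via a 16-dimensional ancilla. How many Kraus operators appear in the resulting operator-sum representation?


Tracing out the environment in an orthonormal basis {|i>_E} gives Kraus operators K_i = <i|_E U |0>_E.
Number of Kraus operators = dim(H_env) = d_env
= 16

16


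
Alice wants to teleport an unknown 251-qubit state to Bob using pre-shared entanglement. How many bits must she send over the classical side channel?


Quantum teleportation requires 2 classical bits per qubit teleported.
251 qubit(s) -> 2 * 251 = 502 classical bits

502


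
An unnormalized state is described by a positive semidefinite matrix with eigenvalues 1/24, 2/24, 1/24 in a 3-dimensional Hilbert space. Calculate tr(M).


tr(M) = sum of eigenvalues
= 1/24 + 2/24 + 1/24
= 4/24
= 0.1667

0.1667


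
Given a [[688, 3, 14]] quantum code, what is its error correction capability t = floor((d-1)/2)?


Code parameters: [[688, 3, 14]], distance d = 14.
Number of correctable errors = floor((d-1)/2)
= floor((14 - 1)/2)
= floor(13/2)
= 6

6


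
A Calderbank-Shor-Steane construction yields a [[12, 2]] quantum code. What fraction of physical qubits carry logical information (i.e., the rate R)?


Code rate R = k/n
= 2/12
= 0.1667

0.1667


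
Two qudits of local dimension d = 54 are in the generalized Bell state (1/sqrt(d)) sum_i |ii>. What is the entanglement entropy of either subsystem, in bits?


For a maximally entangled state in d x d:
S = log2(d) = log2(54)
= 5.7549

5.7549


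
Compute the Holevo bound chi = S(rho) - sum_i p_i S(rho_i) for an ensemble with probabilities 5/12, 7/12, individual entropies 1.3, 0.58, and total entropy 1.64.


chi = S(rho) - sum_i p_i * S(rho_i)
Weighted entropy = 5/12 * 1.3 + 7/12 * 0.58
= 0.8800
chi = 1.64 - 0.8800
= 0.7600

0.7600


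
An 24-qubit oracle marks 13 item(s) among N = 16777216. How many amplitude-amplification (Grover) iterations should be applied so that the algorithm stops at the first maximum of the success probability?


After j Grover iterations the success probability is P(j) = sin^2((2j+1)*theta), where sin(theta) = sqrt(k/N).
N = 2^24 = 16777216, k = 13
sin(theta) = sqrt(k/N) = 0.0008802615419
theta = arcsin(sqrt(k/N)) = 0.0008802616555 rad
P(j) reaches its first maximum when (2j+1)*theta is as close as possible to pi/2, i.e. j = round(pi/(4*theta) - 1/2).
pi/(4*theta) - 1/2 = 891.7326
(For comparison, the common estimate pi/4 * sqrt(N/k) = 892.2327; the exact maximiser is used here.)
Optimal iterations = 892

892


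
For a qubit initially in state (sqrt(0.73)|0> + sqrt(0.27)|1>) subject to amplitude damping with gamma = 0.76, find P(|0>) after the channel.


For amplitude damping with parameter gamma on state sqrt(a)|0> + sqrt(b)|1>:
alpha^2 = 0.73, beta^2 = 0.27
P(|0>) = alpha^2 + gamma * beta^2
= 0.73 + 0.76 * 0.27
= 0.73 + 0.2052
= 0.9352

0.9352


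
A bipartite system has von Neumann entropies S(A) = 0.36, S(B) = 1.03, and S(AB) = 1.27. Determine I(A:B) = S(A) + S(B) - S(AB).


I(A:B) = S(A) + S(B) - S(AB)
= 0.36 + 1.03 - 1.27
= 0.1200

0.1200


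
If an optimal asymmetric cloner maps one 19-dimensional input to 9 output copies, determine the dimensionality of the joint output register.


Output space = H^(tensor 9) where dim(H) = 19
dim = 19^9
= 361 (after 2 factors)
= 6859 (after 3 factors)
= 130321 (after 4 factors)
= 2476099 (after 5 factors)
= 47045881 (after 6 factors)
= 893871739 (after 7 factors)
= 16983563041 (after 8 factors)
= 322687697779 (after 9 factors)
= 322687697779

322687697779


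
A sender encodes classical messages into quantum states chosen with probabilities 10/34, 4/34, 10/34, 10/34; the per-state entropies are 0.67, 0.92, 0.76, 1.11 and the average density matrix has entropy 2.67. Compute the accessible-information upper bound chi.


chi = S(rho) - sum_i p_i * S(rho_i)
Weighted entropy = 10/34 * 0.67 + 4/34 * 0.92 + 10/34 * 0.76 + 10/34 * 1.11
= 0.8553
chi = 2.67 - 0.8553
= 1.8147

1.8147


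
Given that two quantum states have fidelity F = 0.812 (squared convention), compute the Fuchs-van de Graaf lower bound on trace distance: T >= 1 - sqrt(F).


Fuchs-van de Graaf (squared-fidelity convention): 1 - sqrt(F) <= T <= sqrt(1 - F).
Lower bound: T >= 1 - sqrt(F)
sqrt(F) = sqrt(0.812) = 0.9011
T >= 1 - 0.9011
T >= 0.0989

0.0989


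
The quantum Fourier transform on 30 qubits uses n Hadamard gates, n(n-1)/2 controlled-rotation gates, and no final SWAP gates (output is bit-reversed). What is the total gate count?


Hadamard gates: 30
Controlled rotations: n*(n-1)/2 = 30*29/2 = 435
SWAP gates: 0 (omitted)
Total = 30 + 435
= 465

465


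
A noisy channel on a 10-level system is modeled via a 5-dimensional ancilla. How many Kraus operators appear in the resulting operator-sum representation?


Tracing out the environment in an orthonormal basis {|i>_E} gives Kraus operators K_i = <i|_E U |0>_E.
Number of Kraus operators = dim(H_env) = d_env
= 5

5


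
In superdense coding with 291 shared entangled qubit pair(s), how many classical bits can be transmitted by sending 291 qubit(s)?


Superdense coding allows 2 classical bits per shared entangled pair.
291 pair(s) -> 2 * 291 = 582 classical bits

582


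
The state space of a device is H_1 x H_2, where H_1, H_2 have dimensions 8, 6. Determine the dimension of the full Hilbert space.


dim(H_1 x H_2) = 8 * 6
= 48

48


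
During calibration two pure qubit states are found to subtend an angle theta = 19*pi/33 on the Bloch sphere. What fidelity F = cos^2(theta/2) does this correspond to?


For states separated by angle theta on Bloch sphere:
F = cos^2(theta/2)
theta = 19*pi/33 = 1.8088
theta/2 = 0.9044
cos(theta/2) = 0.6182
F = 0.3821

0.3821


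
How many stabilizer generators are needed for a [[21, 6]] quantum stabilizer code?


For an [[n,k]] stabilizer code:
Number of stabilizer generators = n - k
= 21 - 6
= 15

15


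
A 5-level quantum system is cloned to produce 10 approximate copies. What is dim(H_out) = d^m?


Output space = H^(tensor 10) where dim(H) = 5
dim = 5^10
= 25 (after 2 factors)
= 125 (after 3 factors)
= 625 (after 4 factors)
= 3125 (after 5 factors)
= 15625 (after 6 factors)
= 78125 (after 7 factors)
= 390625 (after 8 factors)
= 1953125 (after 9 factors)
= 9765625 (after 10 factors)
= 9765625

9765625


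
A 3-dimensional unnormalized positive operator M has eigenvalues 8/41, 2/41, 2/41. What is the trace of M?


tr(M) = sum of eigenvalues
= 8/41 + 2/41 + 2/41
= 12/41
= 0.2927

0.2927


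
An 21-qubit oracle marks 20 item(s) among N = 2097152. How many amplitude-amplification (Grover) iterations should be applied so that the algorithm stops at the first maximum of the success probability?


After j Grover iterations the success probability is P(j) = sin^2((2j+1)*theta), where sin(theta) = sqrt(k/N).
N = 2^21 = 2097152, k = 20
sin(theta) = sqrt(k/N) = 0.003088161778
theta = arcsin(sqrt(k/N)) = 0.003088166686 rad
P(j) reaches its first maximum when (2j+1)*theta is as close as possible to pi/2, i.e. j = round(pi/(4*theta) - 1/2).
pi/(4*theta) - 1/2 = 253.8251
(For comparison, the common estimate pi/4 * sqrt(N/k) = 254.3255; the exact maximiser is used here.)
Optimal iterations = 254

254


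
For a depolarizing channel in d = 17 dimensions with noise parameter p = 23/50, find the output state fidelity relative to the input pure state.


F = (1-p) + p/d
= (1 - 0.4600) + 0.4600/17
= 0.5400 + 0.0271
= 0.5671

0.5671


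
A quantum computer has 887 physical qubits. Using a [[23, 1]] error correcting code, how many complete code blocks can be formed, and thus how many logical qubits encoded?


Each code block uses 23 physical qubits for 1 logical qubit(s).
Number of complete blocks = floor(887 / 23) = 38
Logical qubits = 38 * 1
= 38

38


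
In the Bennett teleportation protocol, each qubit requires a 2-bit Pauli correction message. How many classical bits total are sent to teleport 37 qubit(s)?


Quantum teleportation requires 2 classical bits per qubit teleported.
37 qubit(s) -> 2 * 37 = 74 classical bits

74


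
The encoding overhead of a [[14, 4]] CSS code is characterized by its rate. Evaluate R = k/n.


Code rate R = k/n
= 4/14
= 0.2857

0.2857


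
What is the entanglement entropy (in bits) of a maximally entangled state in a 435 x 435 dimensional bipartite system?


For a maximally entangled state in d x d:
S = log2(d) = log2(435)
= 8.7649

8.7649


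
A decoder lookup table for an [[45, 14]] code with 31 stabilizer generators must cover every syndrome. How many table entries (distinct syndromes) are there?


Each stabilizer generator gives a binary (+1 or -1) measurement outcome.
With 31 independent generators:
Total syndromes = 2^31
= 2147483648

2147483648


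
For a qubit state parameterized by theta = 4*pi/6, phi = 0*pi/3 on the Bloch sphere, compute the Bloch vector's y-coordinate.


theta = 2.0944, phi = 0.0000
r_y = sin(theta)*sin(phi) = 0.8660 * 0.0000
r_y = 0.0000

0.0000


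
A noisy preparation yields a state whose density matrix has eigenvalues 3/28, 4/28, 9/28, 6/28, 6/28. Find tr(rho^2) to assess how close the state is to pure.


tr(rho^2) = sum of eigenvalues squared
= (3/28)^2 + (4/28)^2 + (9/28)^2 + (6/28)^2 + (6/28)^2
= (9 + 16 + 81 + 36 + 36) / 784
= 178/784
= 0.2270

0.2270


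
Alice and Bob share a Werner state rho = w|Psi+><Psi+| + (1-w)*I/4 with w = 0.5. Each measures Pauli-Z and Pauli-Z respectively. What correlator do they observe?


|Psi+> = (|01> + |10>)/sqrt(2)
For the pure Bell state, <Z_A Z_B> = -1 (Bell-state Pauli correlator).
The maximally-mixed part I/4 has tr(I/4 * P tensor P) = 0 for any traceless Pauli P.
So <Z_A Z_B>_rho = w * (-1) + (1 - w) * 0
= 0.5 * (-1)
= -0.5000

-0.5000


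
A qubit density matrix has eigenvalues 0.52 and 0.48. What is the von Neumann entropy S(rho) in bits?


S = -p*log2(p) - (1-p)*log2(1-p)
p = 0.5200, 1-p = 0.4800
= -0.5200 * log2(0.5200) - 0.4800 * log2(0.4800)
= -(-0.4906) - (-0.5083)
= 0.9988

0.9988


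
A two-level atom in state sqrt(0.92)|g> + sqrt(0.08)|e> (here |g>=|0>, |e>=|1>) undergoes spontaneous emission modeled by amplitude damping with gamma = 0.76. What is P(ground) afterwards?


For amplitude damping with parameter gamma on state sqrt(a)|0> + sqrt(b)|1>:
alpha^2 = 0.92, beta^2 = 0.08
P(|0>) = alpha^2 + gamma * beta^2
= 0.92 + 0.76 * 0.08
= 0.92 + 0.0608
= 0.9808

0.9808


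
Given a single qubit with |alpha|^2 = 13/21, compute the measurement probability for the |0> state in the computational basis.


|alpha|^2 = 13/21 = 0.6190
|beta|^2 = 1 - 13/21 = 8/21 = 0.3810
P(|0>) = |alpha|^2 = 0.6190

0.6190


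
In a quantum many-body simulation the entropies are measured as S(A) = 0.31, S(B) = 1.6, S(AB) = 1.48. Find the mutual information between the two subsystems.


I(A:B) = S(A) + S(B) - S(AB)
= 0.31 + 1.6 - 1.48
= 0.4300

0.4300


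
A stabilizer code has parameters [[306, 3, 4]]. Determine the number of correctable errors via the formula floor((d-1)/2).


Code parameters: [[306, 3, 4]], distance d = 4.
Number of correctable errors = floor((d-1)/2)
= floor((4 - 1)/2)
= floor(3/2)
= 1

1


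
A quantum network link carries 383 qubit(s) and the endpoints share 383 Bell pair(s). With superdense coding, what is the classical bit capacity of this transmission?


Superdense coding allows 2 classical bits per shared entangled pair.
383 pair(s) -> 2 * 383 = 766 classical bits

766


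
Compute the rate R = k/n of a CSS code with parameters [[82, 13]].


Code rate R = k/n
= 13/82
= 0.1585

0.1585


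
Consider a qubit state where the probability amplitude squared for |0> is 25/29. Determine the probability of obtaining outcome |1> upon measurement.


|alpha|^2 = 25/29 = 0.8621
|beta|^2 = 1 - 25/29 = 4/29 = 0.1379
P(|1>) = |beta|^2 = 0.1379

0.1379


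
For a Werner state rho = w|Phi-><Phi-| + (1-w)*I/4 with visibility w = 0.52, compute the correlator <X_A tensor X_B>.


|Phi-> = (|00> - |11>)/sqrt(2)
For the pure Bell state, <X_A X_B> = -1 (Bell-state Pauli correlator).
The maximally-mixed part I/4 has tr(I/4 * P tensor P) = 0 for any traceless Pauli P.
So <X_A X_B>_rho = w * (-1) + (1 - w) * 0
= 0.52 * (-1)
= -0.5200

-0.5200


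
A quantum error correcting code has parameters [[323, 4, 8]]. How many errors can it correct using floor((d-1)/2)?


Code parameters: [[323, 4, 8]], distance d = 8.
Number of correctable errors = floor((d-1)/2)
= floor((8 - 1)/2)
= floor(7/2)
= 3

3


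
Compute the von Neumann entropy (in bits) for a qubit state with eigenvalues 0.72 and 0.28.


S = -p*log2(p) - (1-p)*log2(1-p)
p = 0.7200, 1-p = 0.2800
= -0.7200 * log2(0.7200) - 0.2800 * log2(0.2800)
= -(-0.3412) - (-0.5142)
= 0.8555

0.8555


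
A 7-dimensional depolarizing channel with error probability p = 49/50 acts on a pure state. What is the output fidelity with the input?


F = (1-p) + p/d
= (1 - 0.9800) + 0.9800/7
= 0.0200 + 0.1400
= 0.1600

0.1600


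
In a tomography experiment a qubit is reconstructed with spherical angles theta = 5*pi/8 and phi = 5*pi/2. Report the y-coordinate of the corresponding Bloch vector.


theta = 1.9635, phi = 7.8540
r_y = sin(theta)*sin(phi) = 0.9239 * 1.0000
r_y = 0.9239

0.9239


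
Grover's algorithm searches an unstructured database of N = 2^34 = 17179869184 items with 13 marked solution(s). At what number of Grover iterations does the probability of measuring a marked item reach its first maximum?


After j Grover iterations the success probability is P(j) = sin^2((2j+1)*theta), where sin(theta) = sqrt(k/N).
N = 2^34 = 17179869184, k = 13
sin(theta) = sqrt(k/N) = 2.750817318e-05
theta = arcsin(sqrt(k/N)) = 2.750817319e-05 rad
P(j) reaches its first maximum when (2j+1)*theta is as close as possible to pi/2, i.e. j = round(pi/(4*theta) - 1/2).
pi/(4*theta) - 1/2 = 28550.9475
(For comparison, the common estimate pi/4 * sqrt(N/k) = 28551.4475; the exact maximiser is used here.)
Optimal iterations = 28551

28551


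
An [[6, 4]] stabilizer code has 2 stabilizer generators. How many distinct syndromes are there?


Each stabilizer generator gives a binary (+1 or -1) measurement outcome.
With 2 independent generators:
Total syndromes = 2^2
= 4

4


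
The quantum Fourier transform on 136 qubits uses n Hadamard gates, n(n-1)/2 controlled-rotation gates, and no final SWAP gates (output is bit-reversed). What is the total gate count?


Hadamard gates: 136
Controlled rotations: n*(n-1)/2 = 136*135/2 = 9180
SWAP gates: 0 (omitted)
Total = 136 + 9180
= 9316

9316


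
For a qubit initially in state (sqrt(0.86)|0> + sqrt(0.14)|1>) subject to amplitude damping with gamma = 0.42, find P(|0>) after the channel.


For amplitude damping with parameter gamma on state sqrt(a)|0> + sqrt(b)|1>:
alpha^2 = 0.86, beta^2 = 0.14
P(|0>) = alpha^2 + gamma * beta^2
= 0.86 + 0.42 * 0.14
= 0.86 + 0.0588
= 0.9188

0.9188


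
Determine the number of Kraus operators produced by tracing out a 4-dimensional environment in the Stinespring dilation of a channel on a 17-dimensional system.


Tracing out the environment in an orthonormal basis {|i>_E} gives Kraus operators K_i = <i|_E U |0>_E.
Number of Kraus operators = dim(H_env) = d_env
= 4

4


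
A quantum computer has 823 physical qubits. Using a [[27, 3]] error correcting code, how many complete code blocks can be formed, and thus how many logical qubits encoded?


Each code block uses 27 physical qubits for 3 logical qubit(s).
Number of complete blocks = floor(823 / 27) = 30
Logical qubits = 30 * 3
= 90

90


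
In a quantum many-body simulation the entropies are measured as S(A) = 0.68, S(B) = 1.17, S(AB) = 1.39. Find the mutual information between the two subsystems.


I(A:B) = S(A) + S(B) - S(AB)
= 0.68 + 1.17 - 1.39
= 0.4600

0.4600


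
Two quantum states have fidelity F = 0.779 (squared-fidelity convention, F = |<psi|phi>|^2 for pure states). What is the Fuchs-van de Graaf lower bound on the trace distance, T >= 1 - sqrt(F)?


Fuchs-van de Graaf (squared-fidelity convention): 1 - sqrt(F) <= T <= sqrt(1 - F).
Lower bound: T >= 1 - sqrt(F)
sqrt(F) = sqrt(0.779) = 0.8826
T >= 1 - 0.8826
T >= 0.1174

0.1174


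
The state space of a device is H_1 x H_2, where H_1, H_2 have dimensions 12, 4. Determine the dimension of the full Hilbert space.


dim(H_1 x H_2) = 12 * 4
= 48

48


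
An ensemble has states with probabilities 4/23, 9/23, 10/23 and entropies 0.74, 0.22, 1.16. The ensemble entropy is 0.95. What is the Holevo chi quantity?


chi = S(rho) - sum_i p_i * S(rho_i)
Weighted entropy = 4/23 * 0.74 + 9/23 * 0.22 + 10/23 * 1.16
= 0.7191
chi = 0.95 - 0.7191
= 0.2309

0.2309


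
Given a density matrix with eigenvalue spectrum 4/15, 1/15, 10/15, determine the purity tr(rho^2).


tr(rho^2) = sum of eigenvalues squared
= (4/15)^2 + (1/15)^2 + (10/15)^2
= (16 + 1 + 100) / 225
= 117/225
= 0.5200

0.5200


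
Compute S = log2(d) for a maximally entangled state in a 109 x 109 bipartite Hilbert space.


For a maximally entangled state in d x d:
S = log2(d) = log2(109)
= 6.7682

6.7682


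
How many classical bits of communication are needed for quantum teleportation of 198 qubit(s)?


Quantum teleportation requires 2 classical bits per qubit teleported.
198 qubit(s) -> 2 * 198 = 396 classical bits

396


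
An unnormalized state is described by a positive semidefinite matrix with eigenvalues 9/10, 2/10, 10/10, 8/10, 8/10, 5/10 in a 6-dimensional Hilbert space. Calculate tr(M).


tr(M) = sum of eigenvalues
= 9/10 + 2/10 + 10/10 + 8/10 + 8/10 + 5/10
= 42/10
= 4.2000

4.2000


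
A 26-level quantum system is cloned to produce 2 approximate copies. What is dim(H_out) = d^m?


Output space = H^(tensor 2) where dim(H) = 26
dim = 26^2
= 676

676


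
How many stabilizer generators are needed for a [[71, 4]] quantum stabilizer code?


For an [[n,k]] stabilizer code:
Number of stabilizer generators = n - k
= 71 - 4
= 67

67


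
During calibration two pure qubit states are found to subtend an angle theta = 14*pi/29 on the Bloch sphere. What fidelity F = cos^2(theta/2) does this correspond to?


For states separated by angle theta on Bloch sphere:
F = cos^2(theta/2)
theta = 14*pi/29 = 1.5166
theta/2 = 0.7583
cos(theta/2) = 0.7260
F = 0.5271

0.5271


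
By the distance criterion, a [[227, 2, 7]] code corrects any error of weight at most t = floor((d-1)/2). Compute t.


Code parameters: [[227, 2, 7]], distance d = 7.
Number of correctable errors = floor((d-1)/2)
= floor((7 - 1)/2)
= floor(6/2)
= 3

3


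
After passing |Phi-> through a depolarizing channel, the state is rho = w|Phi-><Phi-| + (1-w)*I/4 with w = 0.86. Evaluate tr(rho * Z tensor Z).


|Phi-> = (|00> - |11>)/sqrt(2)
For the pure Bell state, <Z_A Z_B> = +1 (Bell-state Pauli correlator).
The maximally-mixed part I/4 has tr(I/4 * P tensor P) = 0 for any traceless Pauli P.
So <Z_A Z_B>_rho = w * (+1) + (1 - w) * 0
= 0.86 * (+1)
= 0.8600

0.8600


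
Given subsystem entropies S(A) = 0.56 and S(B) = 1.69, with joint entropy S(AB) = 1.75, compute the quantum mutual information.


I(A:B) = S(A) + S(B) - S(AB)
= 0.56 + 1.69 - 1.75
= 0.5000

0.5000


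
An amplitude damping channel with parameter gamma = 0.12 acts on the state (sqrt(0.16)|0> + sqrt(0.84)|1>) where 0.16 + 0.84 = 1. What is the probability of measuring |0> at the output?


For amplitude damping with parameter gamma on state sqrt(a)|0> + sqrt(b)|1>:
alpha^2 = 0.16, beta^2 = 0.84
P(|0>) = alpha^2 + gamma * beta^2
= 0.16 + 0.12 * 0.84
= 0.16 + 0.1008
= 0.2608

0.2608


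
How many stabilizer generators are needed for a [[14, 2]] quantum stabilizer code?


For an [[n,k]] stabilizer code:
Number of stabilizer generators = n - k
= 14 - 2
= 12

12


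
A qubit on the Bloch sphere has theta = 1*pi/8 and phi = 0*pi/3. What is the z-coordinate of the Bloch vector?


theta = 0.3927, phi = 0.0000
r_z = cos(theta) = 0.9239

0.9239


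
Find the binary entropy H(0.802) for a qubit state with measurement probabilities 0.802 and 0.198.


S = -p*log2(p) - (1-p)*log2(1-p)
p = 0.8020, 1-p = 0.1980
= -0.8020 * log2(0.8020) - 0.1980 * log2(0.1980)
= -(-0.2553) - (-0.4626)
= 0.7179

0.7179


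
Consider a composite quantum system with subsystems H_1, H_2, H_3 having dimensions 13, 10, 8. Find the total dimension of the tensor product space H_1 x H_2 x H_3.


dim(H_1 x H_2 x H_3) = 13 * 10 * 8
= 130 * 8
= 1040

1040


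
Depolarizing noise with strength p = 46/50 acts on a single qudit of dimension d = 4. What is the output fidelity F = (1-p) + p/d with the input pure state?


F = (1-p) + p/d
= (1 - 0.9200) + 0.9200/4
= 0.0800 + 0.2300
= 0.3100

0.3100


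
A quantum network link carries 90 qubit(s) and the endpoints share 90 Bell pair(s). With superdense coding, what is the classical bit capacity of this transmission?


Superdense coding allows 2 classical bits per shared entangled pair.
90 pair(s) -> 2 * 90 = 180 classical bits

180


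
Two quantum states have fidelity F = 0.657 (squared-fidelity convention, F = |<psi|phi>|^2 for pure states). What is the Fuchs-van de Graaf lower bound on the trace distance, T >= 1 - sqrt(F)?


Fuchs-van de Graaf (squared-fidelity convention): 1 - sqrt(F) <= T <= sqrt(1 - F).
Lower bound: T >= 1 - sqrt(F)
sqrt(F) = sqrt(0.657) = 0.8106
T >= 1 - 0.8106
T >= 0.1894

0.1894


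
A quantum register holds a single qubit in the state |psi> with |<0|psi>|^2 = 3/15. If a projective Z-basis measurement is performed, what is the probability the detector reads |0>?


|alpha|^2 = 3/15 = 0.2000
|beta|^2 = 1 - 3/15 = 12/15 = 0.8000
P(|0>) = |alpha|^2 = 0.2000

0.2000


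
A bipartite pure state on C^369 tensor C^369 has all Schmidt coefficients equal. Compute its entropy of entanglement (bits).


For a maximally entangled state in d x d:
S = log2(d) = log2(369)
= 8.5275

8.5275


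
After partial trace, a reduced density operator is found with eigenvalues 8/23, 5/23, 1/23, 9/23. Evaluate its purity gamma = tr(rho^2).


tr(rho^2) = sum of eigenvalues squared
= (8/23)^2 + (5/23)^2 + (1/23)^2 + (9/23)^2
= (64 + 25 + 1 + 81) / 529
= 171/529
= 0.3233

0.3233


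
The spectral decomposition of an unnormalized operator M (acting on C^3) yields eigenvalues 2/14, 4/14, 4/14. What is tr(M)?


tr(M) = sum of eigenvalues
= 2/14 + 4/14 + 4/14
= 10/14
= 0.7143

0.7143


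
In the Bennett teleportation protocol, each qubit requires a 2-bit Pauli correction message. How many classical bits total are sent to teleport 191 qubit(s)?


Quantum teleportation requires 2 classical bits per qubit teleported.
191 qubit(s) -> 2 * 191 = 382 classical bits

382


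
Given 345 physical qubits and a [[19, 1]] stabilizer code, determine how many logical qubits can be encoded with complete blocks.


Each code block uses 19 physical qubits for 1 logical qubit(s).
Number of complete blocks = floor(345 / 19) = 18
Logical qubits = 18 * 1
= 18

18


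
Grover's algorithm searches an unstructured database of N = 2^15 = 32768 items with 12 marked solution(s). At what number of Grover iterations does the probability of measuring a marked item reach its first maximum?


After j Grover iterations the success probability is P(j) = sin^2((2j+1)*theta), where sin(theta) = sqrt(k/N).
N = 2^15 = 32768, k = 12
sin(theta) = sqrt(k/N) = 0.01913663862
theta = arcsin(sqrt(k/N)) = 0.01913780682 rad
P(j) reaches its first maximum when (2j+1)*theta is as close as possible to pi/2, i.e. j = round(pi/(4*theta) - 1/2).
pi/(4*theta) - 1/2 = 40.5391
(For comparison, the common estimate pi/4 * sqrt(N/k) = 41.0416; the exact maximiser is used here.)
Optimal iterations = 41

41


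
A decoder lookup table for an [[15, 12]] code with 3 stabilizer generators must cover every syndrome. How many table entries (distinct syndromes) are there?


Each stabilizer generator gives a binary (+1 or -1) measurement outcome.
With 3 independent generators:
Total syndromes = 2^3
= 8

8


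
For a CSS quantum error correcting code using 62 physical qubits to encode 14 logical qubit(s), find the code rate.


Code rate R = k/n
= 14/62
= 0.2258

0.2258


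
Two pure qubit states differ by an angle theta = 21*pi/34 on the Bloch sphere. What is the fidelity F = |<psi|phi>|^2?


For states separated by angle theta on Bloch sphere:
F = cos^2(theta/2)
theta = 21*pi/34 = 1.9404
theta/2 = 0.9702
cos(theta/2) = 0.5651
F = 0.3194

0.3194


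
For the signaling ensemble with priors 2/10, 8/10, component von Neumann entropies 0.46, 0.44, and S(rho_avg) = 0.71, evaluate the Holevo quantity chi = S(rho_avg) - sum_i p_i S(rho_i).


chi = S(rho) - sum_i p_i * S(rho_i)
Weighted entropy = 2/10 * 0.46 + 8/10 * 0.44
= 0.4440
chi = 0.71 - 0.4440
= 0.2660

0.2660


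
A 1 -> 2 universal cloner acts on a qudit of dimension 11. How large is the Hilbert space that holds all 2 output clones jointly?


Output space = H^(tensor 2) where dim(H) = 11
dim = 11^2
= 121

121


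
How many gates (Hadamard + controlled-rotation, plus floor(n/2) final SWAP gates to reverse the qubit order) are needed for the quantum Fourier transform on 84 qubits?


Hadamard gates: 84
Controlled rotations: n*(n-1)/2 = 84*83/2 = 3486
SWAP gates: floor(n/2) = floor(84/2) = 42
Total = 84 + 3486 + 42
= 3612

3612


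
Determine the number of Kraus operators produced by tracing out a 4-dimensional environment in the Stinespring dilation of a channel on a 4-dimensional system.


Tracing out the environment in an orthonormal basis {|i>_E} gives Kraus operators K_i = <i|_E U |0>_E.
Number of Kraus operators = dim(H_env) = d_env
= 4

4


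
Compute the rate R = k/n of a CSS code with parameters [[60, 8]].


Code rate R = k/n
= 8/60
= 0.1333

0.1333


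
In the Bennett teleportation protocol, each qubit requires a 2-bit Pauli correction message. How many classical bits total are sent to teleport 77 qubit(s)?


Quantum teleportation requires 2 classical bits per qubit teleported.
77 qubit(s) -> 2 * 77 = 154 classical bits

154


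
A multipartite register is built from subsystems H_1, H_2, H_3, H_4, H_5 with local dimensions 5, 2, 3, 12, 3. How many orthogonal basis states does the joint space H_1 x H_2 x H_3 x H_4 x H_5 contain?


dim(H_1 x H_2 x H_3 x H_4 x H_5) = 5 * 2 * 3 * 12 * 3
= 10 * 3 * 12 * 3
= 30 * 12 * 3
= 360 * 3
= 1080

1080


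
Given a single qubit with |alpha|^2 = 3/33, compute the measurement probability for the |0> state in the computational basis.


|alpha|^2 = 3/33 = 0.0909
|beta|^2 = 1 - 3/33 = 30/33 = 0.9091
P(|0>) = |alpha|^2 = 0.0909

0.0909


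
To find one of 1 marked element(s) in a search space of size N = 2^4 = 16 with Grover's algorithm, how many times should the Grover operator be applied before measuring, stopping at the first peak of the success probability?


After j Grover iterations the success probability is P(j) = sin^2((2j+1)*theta), where sin(theta) = sqrt(k/N).
N = 2^4 = 16, k = 1
sin(theta) = sqrt(k/N) = 0.25
theta = arcsin(sqrt(k/N)) = 0.2526802551 rad
P(j) reaches its first maximum when (2j+1)*theta is as close as possible to pi/2, i.e. j = round(pi/(4*theta) - 1/2).
pi/(4*theta) - 1/2 = 2.6083
(For comparison, the common estimate pi/4 * sqrt(N/k) = 3.1416; the exact maximiser is used here.)
Optimal iterations = 3

3


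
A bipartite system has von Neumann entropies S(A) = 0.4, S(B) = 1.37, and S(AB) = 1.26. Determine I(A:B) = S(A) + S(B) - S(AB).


I(A:B) = S(A) + S(B) - S(AB)
= 0.4 + 1.37 - 1.26
= 0.5100

0.5100


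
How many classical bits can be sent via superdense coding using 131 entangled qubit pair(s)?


Superdense coding allows 2 classical bits per shared entangled pair.
131 pair(s) -> 2 * 131 = 262 classical bits

262


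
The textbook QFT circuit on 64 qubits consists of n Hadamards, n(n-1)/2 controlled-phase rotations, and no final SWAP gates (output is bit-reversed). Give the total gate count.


Hadamard gates: 64
Controlled rotations: n*(n-1)/2 = 64*63/2 = 2016
SWAP gates: 0 (omitted)
Total = 64 + 2016
= 2080

2080


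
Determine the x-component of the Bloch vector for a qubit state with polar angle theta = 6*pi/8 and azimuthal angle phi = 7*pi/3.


theta = 2.3562, phi = 7.3304
r_x = sin(theta)*cos(phi) = 0.7071 * 0.5000
r_x = 0.3536

0.3536


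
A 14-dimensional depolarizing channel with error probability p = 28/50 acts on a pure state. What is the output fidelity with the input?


F = (1-p) + p/d
= (1 - 0.5600) + 0.5600/14
= 0.4400 + 0.0400
= 0.4800

0.4800


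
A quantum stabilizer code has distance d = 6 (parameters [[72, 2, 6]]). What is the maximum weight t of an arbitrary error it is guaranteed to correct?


Code parameters: [[72, 2, 6]], distance d = 6.
Number of correctable errors = floor((d-1)/2)
= floor((6 - 1)/2)
= floor(5/2)
= 2

2


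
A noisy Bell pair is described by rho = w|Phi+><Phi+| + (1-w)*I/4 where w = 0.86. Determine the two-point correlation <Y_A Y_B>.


|Phi+> = (|00> + |11>)/sqrt(2)
For the pure Bell state, <Y_A Y_B> = -1 (Bell-state Pauli correlator).
The maximally-mixed part I/4 has tr(I/4 * P tensor P) = 0 for any traceless Pauli P.
So <Y_A Y_B>_rho = w * (-1) + (1 - w) * 0
= 0.86 * (-1)
= -0.8600

-0.8600


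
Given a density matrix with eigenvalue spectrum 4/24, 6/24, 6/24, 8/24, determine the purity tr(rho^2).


tr(rho^2) = sum of eigenvalues squared
= (4/24)^2 + (6/24)^2 + (6/24)^2 + (8/24)^2
= (16 + 36 + 36 + 64) / 576
= 152/576
= 0.2639

0.2639


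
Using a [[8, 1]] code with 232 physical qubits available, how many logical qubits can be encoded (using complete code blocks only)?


Each code block uses 8 physical qubits for 1 logical qubit(s).
Number of complete blocks = floor(232 / 8) = 29
Logical qubits = 29 * 1
= 29

29


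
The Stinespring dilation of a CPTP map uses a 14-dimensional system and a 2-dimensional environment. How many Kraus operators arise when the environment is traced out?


Tracing out the environment in an orthonormal basis {|i>_E} gives Kraus operators K_i = <i|_E U |0>_E.
Number of Kraus operators = dim(H_env) = d_env
= 2

2


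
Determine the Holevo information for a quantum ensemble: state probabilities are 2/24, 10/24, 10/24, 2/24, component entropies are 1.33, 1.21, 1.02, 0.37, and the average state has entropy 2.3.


chi = S(rho) - sum_i p_i * S(rho_i)
Weighted entropy = 2/24 * 1.33 + 10/24 * 1.21 + 10/24 * 1.02 + 2/24 * 0.37
= 1.0708
chi = 2.3 - 1.0708
= 1.2292

1.2292


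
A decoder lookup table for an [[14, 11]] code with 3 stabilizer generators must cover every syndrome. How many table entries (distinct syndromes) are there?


Each stabilizer generator gives a binary (+1 or -1) measurement outcome.
With 3 independent generators:
Total syndromes = 2^3
= 8

8
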